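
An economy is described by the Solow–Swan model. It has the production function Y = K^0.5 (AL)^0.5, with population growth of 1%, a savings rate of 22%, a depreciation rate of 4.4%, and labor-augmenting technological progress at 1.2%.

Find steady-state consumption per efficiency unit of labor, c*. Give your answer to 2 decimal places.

Steady state requires s·f(k) = (n + g + δ)·k, i.e. s·k^α = (n + g + δ)·k.
Rearranging, k^(1−α) = s / (n + g + δ).
k^0.5 = 0.22 / (0.010 + 0.012 + 0.044) = 0.22 / 0.066 = 3.3333
k* = 3.3333^(1/0.5) ≈ 11.1109
y* = (k*)^α = 11.1109^0.5 ≈ 3.3333
c* = (1 − s)·y* = (1 − 0.22) × 3.3333 ≈ 2.6000

c* = 2.60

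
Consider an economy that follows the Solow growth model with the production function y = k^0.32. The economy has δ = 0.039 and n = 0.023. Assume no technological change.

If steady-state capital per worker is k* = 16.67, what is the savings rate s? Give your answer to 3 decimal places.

Steady state requires s·f(k) = (n + δ)·k, i.e. s·k^α = (n + δ)·k.
So s / (n + δ) = (k*)^(1−α) = 16.67^0.68 = 6.7751.
Therefore s = 6.7751 × (n + δ) = 6.7751 × 0.062 = 0.4201.

s ≈ 0.420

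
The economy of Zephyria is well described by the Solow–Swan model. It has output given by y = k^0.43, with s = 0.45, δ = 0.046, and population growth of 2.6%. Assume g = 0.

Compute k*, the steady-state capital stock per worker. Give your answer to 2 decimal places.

In steady state, investment equals break-even investment: s·k^α = (n + δ)·k.
Dividing both sides by k: k^(1−α) = s / (n + δ).
k^0.57 = 0.45 / (0.026 + 0.046) = 0.45 / 0.072 = 6.2500
k* = 6.2500^(1/0.57) ≈ 24.9047

k* ≈ 24.90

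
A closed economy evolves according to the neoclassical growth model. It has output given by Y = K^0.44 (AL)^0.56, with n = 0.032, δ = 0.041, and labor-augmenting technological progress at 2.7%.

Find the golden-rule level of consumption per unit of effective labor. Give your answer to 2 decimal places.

At the golden rule, f'(k) = n + g + δ, so α·k^(α−1) = n + g + δ and k_gold = (α/(n + g + δ))^(1/(1−α)).
k_gold = (0.44/0.100)^(1/0.56) = 4.4000^1.7857 ≈ 14.0933
c_gold = f(k_gold) − (n + g + δ)·k_gold = 3.2031 − 0.100×14.0933 ≈ 1.7938

c_gold ≈ 1.79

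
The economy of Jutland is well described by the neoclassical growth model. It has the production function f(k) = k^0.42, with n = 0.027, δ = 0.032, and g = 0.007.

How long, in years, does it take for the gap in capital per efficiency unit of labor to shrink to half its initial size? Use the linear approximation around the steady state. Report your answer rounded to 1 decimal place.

Near the steady state the convergence rate is λ = (1 − α)(n + g + δ).
λ = (1 − 0.42) × 0.066 = 0.58 × 0.066 = 0.03828
Half-life = ln 2 / λ = 0.6931 / 0.03828 ≈ 18.11 years

half-life ≈ 18.1 years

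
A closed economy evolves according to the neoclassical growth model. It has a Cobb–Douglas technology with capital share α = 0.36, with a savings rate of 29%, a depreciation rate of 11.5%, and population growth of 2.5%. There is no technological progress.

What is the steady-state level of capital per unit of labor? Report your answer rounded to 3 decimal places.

k* ≈ 3.120

Steady state requires s·f(k) = (n + δ)·k, i.e. s·k^α = (n + δ)·k.
Dividing both sides by k: k^(1−α) = s / (n + δ).
k^0.64 = 0.29 / (0.025 + 0.115) = 0.29 / 0.140 = 2.0714
k* = 2.0714^(1/0.64) ≈ 3.1201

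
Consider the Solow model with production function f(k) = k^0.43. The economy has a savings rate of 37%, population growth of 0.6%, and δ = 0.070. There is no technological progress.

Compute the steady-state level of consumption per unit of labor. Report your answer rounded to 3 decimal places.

c* ≈ 2.079

At the steady state, Δk = 0, so s·k^α = (n + δ)·k.
Rearranging, k^(1−α) = s / (n + δ).
k^0.57 = 0.37 / (0.006 + 0.070) = 0.37 / 0.076 = 4.8684
k* = 4.8684^(1/0.57) ≈ 16.0672
y* = (k*)^α = 16.0672^0.43 ≈ 3.3003
c* = (1 − s)·y* = (1 − 0.37) × 3.3003 ≈ 2.0792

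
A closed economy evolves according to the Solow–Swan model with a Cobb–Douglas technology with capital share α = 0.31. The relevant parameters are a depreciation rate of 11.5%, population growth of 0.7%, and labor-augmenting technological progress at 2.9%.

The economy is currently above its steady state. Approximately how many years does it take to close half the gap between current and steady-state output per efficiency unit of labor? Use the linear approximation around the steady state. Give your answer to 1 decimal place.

Near the steady state the convergence rate is λ = (1 − α)(n + g + δ).
λ = (1 − 0.31) × 0.151 = 0.69 × 0.151 = 0.10419
Half-life = ln 2 / λ = 0.6931 / 0.10419 ≈ 6.65 years

t_½ ≈ 6.7 years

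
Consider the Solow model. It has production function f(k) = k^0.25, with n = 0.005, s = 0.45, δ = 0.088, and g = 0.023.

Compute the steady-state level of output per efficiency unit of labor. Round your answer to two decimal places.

In steady state, investment equals break-even investment: s·k^α = (n + g + δ)·k.
Dividing both sides by k: k^(1−α) = s / (n + g + δ).
k^0.75 = 0.45 / (0.005 + 0.023 + 0.088) = 0.45 / 0.116 = 3.8793
k* = 3.8793^(1/0.75) ≈ 6.0954
y* = (k*)^α = 6.0954^0.25 ≈ 1.5713

y* = 1.57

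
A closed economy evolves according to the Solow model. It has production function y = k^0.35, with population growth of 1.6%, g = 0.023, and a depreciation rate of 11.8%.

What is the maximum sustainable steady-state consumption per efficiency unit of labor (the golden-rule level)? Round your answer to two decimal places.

At the golden rule, f'(k) = n + g + δ, so α·k^(α−1) = n + g + δ and k_gold = (α/(n + g + δ))^(1/(1−α)).
k_gold = (0.35/0.157)^(1/0.65) = 2.2293^1.5385 ≈ 3.4329
c_gold = f(k_gold) − (n + g + δ)·k_gold = 1.5399 − 0.157×3.4329 ≈ 1.0009

c_gold ≈ 1.00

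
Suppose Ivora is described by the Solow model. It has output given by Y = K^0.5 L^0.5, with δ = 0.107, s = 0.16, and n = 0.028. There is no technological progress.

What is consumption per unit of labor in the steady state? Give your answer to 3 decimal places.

In steady state, investment equals break-even investment: s·k^α = (n + δ)·k.
Rearranging, k^(1−α) = s / (n + δ).
k^0.5 = 0.16 / (0.028 + 0.107) = 0.16 / 0.135 = 1.1852
k* = 1.1852^(1/0.5) ≈ 1.4047
y* = (k*)^α = 1.4047^0.5 ≈ 1.1852
c* = (1 − s)·y* = (1 − 0.16) × 1.1852 ≈ 0.9956

c* ≈ 0.996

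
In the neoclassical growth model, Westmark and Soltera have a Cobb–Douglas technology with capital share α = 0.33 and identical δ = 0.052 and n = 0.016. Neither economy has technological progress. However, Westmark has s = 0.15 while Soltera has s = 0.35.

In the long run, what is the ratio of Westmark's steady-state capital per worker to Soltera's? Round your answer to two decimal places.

ratio ≈ 0.28

Steady-state k* = [s/(n + δ)]^(1/(1−α)), so the ratio is [ (s_W/(n + δ)_W) / (s_S/(n + δ)_S) ]^1.4925.
s_W/(n + δ)_W = 0.15/0.068 = 2.2059; s_S/(n + δ)_S = 0.35/0.068 = 5.1471.
Ratio = (2.2059/5.1471)^1.4925 = 0.4286^1.4925 ≈ 0.2824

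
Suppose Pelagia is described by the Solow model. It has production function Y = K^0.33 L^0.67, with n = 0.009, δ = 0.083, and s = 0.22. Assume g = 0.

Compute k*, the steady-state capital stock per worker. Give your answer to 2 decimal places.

In steady state, investment equals break-even investment: s·k^α = (n + δ)·k.
Dividing both sides by k: k^(1−α) = s / (n + δ).
k^0.67 = 0.22 / (0.009 + 0.083) = 0.22 / 0.092 = 2.3913
k* = 2.3913^(1/0.67) ≈ 3.6739

k* = 3.67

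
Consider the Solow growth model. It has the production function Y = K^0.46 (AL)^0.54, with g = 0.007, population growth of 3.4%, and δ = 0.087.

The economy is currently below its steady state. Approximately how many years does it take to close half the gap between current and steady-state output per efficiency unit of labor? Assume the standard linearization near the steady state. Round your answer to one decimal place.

Near the steady state the convergence rate is λ = (1 − α)(n + g + δ).
λ = (1 − 0.46) × 0.128 = 0.54 × 0.128 = 0.06912
Half-life = ln 2 / λ = 0.6931 / 0.06912 ≈ 10.03 years

about 10.0 years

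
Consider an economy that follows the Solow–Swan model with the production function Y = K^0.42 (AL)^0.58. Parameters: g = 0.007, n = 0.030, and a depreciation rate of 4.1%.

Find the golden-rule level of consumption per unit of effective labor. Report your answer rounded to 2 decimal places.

At the golden rule, f'(k) = n + g + δ, so α·k^(α−1) = n + g + δ and k_gold = (α/(n + g + δ))^(1/(1−α)).
k_gold = (0.42/0.078)^(1/0.58) = 5.3846^1.7241 ≈ 18.2214
c_gold = f(k_gold) − (n + g + δ)·k_gold = 3.3841 − 0.078×18.2214 ≈ 1.9628

c_gold ≈ 1.96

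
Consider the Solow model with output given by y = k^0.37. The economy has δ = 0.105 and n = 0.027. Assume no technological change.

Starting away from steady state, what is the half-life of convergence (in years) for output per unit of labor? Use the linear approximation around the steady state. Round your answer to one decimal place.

Near the steady state the convergence rate is λ = (1 − α)(n + δ).
λ = (1 − 0.37) × 0.132 = 0.63 × 0.132 = 0.08316
Half-life = ln 2 / λ = 0.6931 / 0.08316 ≈ 8.33 years

half-life ≈ 8.3 years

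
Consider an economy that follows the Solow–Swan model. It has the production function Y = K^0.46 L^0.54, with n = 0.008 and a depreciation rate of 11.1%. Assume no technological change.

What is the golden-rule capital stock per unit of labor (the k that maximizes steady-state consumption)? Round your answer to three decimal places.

k_gold ≈ 12.230

The golden rule sets f'(k) = n + δ, i.e. α·k^(α−1) = n + δ.
So k^(1−α) = α / (n + δ) = 0.46 / 0.119 = 3.8655.
k_gold = 3.8655^(1/0.54) ≈ 12.2298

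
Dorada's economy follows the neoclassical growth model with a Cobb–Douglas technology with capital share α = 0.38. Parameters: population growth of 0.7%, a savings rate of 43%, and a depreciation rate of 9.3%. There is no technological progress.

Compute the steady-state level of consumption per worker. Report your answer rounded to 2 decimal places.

In steady state, investment equals break-even investment: s·k^α = (n + δ)·k.
Rearranging, k^(1−α) = s / (n + δ).
k^0.62 = 0.43 / (0.007 + 0.093) = 0.43 / 0.100 = 4.3000
k* = 4.3000^(1/0.62) ≈ 10.5129
y* = (k*)^α = 10.5129^0.38 ≈ 2.4449
c* = (1 − s)·y* = (1 − 0.43) × 2.4449 ≈ 1.3936

c* = 1.39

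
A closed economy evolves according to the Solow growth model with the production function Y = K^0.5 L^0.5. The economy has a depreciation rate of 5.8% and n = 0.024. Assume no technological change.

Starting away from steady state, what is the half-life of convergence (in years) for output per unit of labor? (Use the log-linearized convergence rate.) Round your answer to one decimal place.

Near the steady state the convergence rate is λ = (1 − α)(n + δ).
λ = (1 − 0.5) × 0.082 = 0.5 × 0.082 = 0.0410
Half-life = ln 2 / λ = 0.6931 / 0.0410 ≈ 16.90 years

t_½ ≈ 16.9 years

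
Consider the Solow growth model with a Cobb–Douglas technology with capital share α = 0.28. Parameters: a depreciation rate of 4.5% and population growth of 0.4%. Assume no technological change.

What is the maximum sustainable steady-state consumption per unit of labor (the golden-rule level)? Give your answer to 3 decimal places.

At the golden rule, f'(k) = n + δ, so α·k^(α−1) = n + δ and k_gold = (α/(n + δ))^(1/(1−α)).
k_gold = (0.28/0.049)^(1/0.72) = 5.7143^1.3889 ≈ 11.2550
c_gold = f(k_gold) − (n + δ)·k_gold = 1.9696 − 0.049×11.2550 ≈ 1.4181

c_gold ≈ 1.418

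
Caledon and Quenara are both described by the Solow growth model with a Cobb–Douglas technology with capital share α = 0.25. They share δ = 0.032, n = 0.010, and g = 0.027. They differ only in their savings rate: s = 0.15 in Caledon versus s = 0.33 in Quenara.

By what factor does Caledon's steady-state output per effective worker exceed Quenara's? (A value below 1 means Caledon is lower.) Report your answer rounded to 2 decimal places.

ratio ≈ 0.77

Steady-state y* = [s/(n + g + δ)]^(α/(1−α)), so the ratio is [ (s_C/(n + g + δ)_C) / (s_Q/(n + g + δ)_Q) ]^0.3333.
s_C/(n + g + δ)_C = 0.15/0.069 = 2.1739; s_Q/(n + g + δ)_Q = 0.33/0.069 = 4.7826.
Ratio = (2.1739/4.7826)^0.3333 = 0.4545^0.3333 ≈ 0.7689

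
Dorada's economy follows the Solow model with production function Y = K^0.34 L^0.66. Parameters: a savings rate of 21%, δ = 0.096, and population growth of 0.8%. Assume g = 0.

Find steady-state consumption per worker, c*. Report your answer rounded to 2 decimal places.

Steady state requires s·f(k) = (n + δ)·k, i.e. s·k^α = (n + δ)·k.
Dividing both sides by k: k^(1−α) = s / (n + δ).
k^0.66 = 0.21 / (0.008 + 0.096) = 0.21 / 0.104 = 2.0192
k* = 2.0192^(1/0.66) ≈ 2.9000
y* = (k*)^α = 2.9000^0.34 ≈ 1.4362
c* = (1 − s)·y* = (1 − 0.21) × 1.4362 ≈ 1.1346

c* ≈ 1.13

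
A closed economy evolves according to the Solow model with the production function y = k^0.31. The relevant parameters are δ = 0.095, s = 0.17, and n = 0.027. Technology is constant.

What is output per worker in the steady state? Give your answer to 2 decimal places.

In steady state, investment equals break-even investment: s·k^α = (n + δ)·k.
Dividing both sides by k: k^(1−α) = s / (n + δ).
k^0.69 = 0.17 / (0.027 + 0.095) = 0.17 / 0.122 = 1.3934
k* = 1.3934^(1/0.69) ≈ 1.6174
y* = (k*)^α = 1.6174^0.31 ≈ 1.1607

y* ≈ 1.16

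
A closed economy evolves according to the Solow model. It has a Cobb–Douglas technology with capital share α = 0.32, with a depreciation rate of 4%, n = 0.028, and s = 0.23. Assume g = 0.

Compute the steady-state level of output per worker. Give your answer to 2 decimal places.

Steady state requires s·f(k) = (n + δ)·k, i.e. s·k^α = (n + δ)·k.
Rearranging, k^(1−α) = s / (n + δ).
k^0.68 = 0.23 / (0.028 + 0.040) = 0.23 / 0.068 = 3.3824
k* = 3.3824^(1/0.68) ≈ 6.0017
y* = (k*)^α = 6.0017^0.32 ≈ 1.7744

y* = 1.77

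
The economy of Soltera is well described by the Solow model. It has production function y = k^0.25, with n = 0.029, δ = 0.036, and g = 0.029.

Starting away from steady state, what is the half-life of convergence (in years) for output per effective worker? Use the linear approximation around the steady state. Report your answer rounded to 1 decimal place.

about 9.8 years

Near the steady state the convergence rate is λ = (1 − α)(n + g + δ).
λ = (1 − 0.25) × 0.094 = 0.75 × 0.094 = 0.0705
Half-life = ln 2 / λ = 0.6931 / 0.0705 ≈ 9.83 years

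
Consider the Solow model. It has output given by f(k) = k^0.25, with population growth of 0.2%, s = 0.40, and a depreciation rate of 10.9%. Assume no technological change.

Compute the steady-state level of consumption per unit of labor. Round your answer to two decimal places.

c* ≈ 0.92

In steady state, investment equals break-even investment: s·k^α = (n + δ)·k.
Dividing both sides by k: k^(1−α) = s / (n + δ).
k^0.75 = 0.40 / (0.002 + 0.109) = 0.40 / 0.111 = 3.6036
k* = 3.6036^(1/0.75) ≈ 5.5248
y* = (k*)^α = 5.5248^0.25 ≈ 1.5331
c* = (1 − s)·y* = (1 − 0.40) × 1.5331 ≈ 0.9199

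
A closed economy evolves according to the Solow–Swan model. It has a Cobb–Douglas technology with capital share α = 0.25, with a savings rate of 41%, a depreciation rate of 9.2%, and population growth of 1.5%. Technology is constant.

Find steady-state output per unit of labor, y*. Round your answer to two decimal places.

y* = 1.56

Steady state requires s·f(k) = (n + δ)·k, i.e. s·k^α = (n + δ)·k.
Rearranging, k^(1−α) = s / (n + δ).
k^0.75 = 0.41 / (0.015 + 0.092) = 0.41 / 0.107 = 3.8318
k* = 3.8318^(1/0.75) ≈ 5.9961
y* = (k*)^α = 5.9961^0.25 ≈ 1.5648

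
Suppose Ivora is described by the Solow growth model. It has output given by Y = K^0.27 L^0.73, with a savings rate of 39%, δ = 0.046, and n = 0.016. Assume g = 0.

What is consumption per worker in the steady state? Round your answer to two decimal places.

In steady state, investment equals break-even investment: s·k^α = (n + δ)·k.
Rearranging, k^(1−α) = s / (n + δ).
k^0.73 = 0.39 / (0.016 + 0.046) = 0.39 / 0.062 = 6.2903
k* = 6.2903^(1/0.73) ≈ 12.4185
y* = (k*)^α = 12.4185^0.27 ≈ 1.9742
c* = (1 − s)·y* = (1 − 0.39) × 1.9742 ≈ 1.2043

c* = 1.20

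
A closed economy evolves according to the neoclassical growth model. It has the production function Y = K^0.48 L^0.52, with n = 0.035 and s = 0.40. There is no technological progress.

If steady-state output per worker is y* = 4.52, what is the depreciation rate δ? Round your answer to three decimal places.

In steady state, investment equals break-even investment: s·k^α = (n + δ)·k.
Since y* = [s/(n + δ)]^(α/(1−α)), we have s/(n + δ) = (y*)^((1−α)/α) = 4.52^1.0833 = 5.1252.
Therefore n + δ = s / 5.1252 = 0.40 / 5.1252 = 0.0780, so δ = 0.0780 − 0.035 = 0.0430.

δ ≈ 0.043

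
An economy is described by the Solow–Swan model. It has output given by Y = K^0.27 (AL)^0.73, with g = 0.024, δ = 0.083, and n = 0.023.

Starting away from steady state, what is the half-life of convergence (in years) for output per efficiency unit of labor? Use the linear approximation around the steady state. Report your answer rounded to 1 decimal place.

half-life ≈ 7.3 years

Near the steady state the convergence rate is λ = (1 − α)(n + g + δ).
λ = (1 − 0.27) × 0.130 = 0.73 × 0.130 = 0.0949
Half-life = ln 2 / λ = 0.6931 / 0.0949 ≈ 7.30 years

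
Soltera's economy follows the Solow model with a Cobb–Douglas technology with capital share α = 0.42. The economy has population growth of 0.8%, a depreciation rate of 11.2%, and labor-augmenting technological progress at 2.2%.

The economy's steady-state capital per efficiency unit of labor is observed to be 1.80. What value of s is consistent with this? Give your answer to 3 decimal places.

s ≈ 0.200

In steady state, investment equals break-even investment: s·k^α = (n + g + δ)·k.
So s / (n + g + δ) = (k*)^(1−α) = 1.80^0.58 = 1.4062.
Therefore s = 1.4062 × (n + g + δ) = 1.4062 × 0.142 = 0.1997.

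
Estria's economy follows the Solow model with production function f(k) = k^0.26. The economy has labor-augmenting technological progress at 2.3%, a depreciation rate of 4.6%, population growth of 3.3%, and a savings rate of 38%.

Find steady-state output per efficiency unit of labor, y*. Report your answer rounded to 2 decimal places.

Steady state requires s·f(k) = (n + g + δ)·k, i.e. s·k^α = (n + g + δ)·k.
Rearranging, k^(1−α) = s / (n + g + δ).
k^0.74 = 0.38 / (0.033 + 0.023 + 0.046) = 0.38 / 0.102 = 3.7255
k* = 3.7255^(1/0.74) ≈ 5.9139
y* = (k*)^α = 5.9139^0.26 ≈ 1.5874

y* ≈ 1.59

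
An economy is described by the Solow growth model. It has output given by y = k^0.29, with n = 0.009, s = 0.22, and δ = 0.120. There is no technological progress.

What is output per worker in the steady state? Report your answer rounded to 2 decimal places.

y* ≈ 1.24

Steady state requires s·f(k) = (n + δ)·k, i.e. s·k^α = (n + δ)·k.
Dividing both sides by k: k^(1−α) = s / (n + δ).
k^0.71 = 0.22 / (0.009 + 0.120) = 0.22 / 0.129 = 1.7054
k* = 1.7054^(1/0.71) ≈ 2.1209
y* = (k*)^α = 2.1209^0.29 ≈ 1.2436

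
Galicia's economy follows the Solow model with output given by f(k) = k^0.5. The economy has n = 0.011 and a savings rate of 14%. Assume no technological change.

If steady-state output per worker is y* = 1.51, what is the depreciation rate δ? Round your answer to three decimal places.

In steady state, investment equals break-even investment: s·k^α = (n + δ)·k.
Since y* = [s/(n + δ)]^(α/(1−α)), we have s/(n + δ) = (y*)^((1−α)/α) = 1.51^1 = 1.5100.
Therefore n + δ = s / 1.5100 = 0.14 / 1.5100 = 0.0927, so δ = 0.0927 − 0.011 = 0.0817.

δ ≈ 0.082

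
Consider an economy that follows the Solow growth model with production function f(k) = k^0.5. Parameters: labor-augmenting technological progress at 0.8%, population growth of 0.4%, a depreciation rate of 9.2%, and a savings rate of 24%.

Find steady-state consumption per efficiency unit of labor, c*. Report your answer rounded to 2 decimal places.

c* = 1.75

Steady state requires s·f(k) = (n + g + δ)·k, i.e. s·k^α = (n + g + δ)·k.
Dividing both sides by k: k^(1−α) = s / (n + g + δ).
k^0.5 = 0.24 / (0.004 + 0.008 + 0.092) = 0.24 / 0.104 = 2.3077
k* = 2.3077^(1/0.5) ≈ 5.3255
y* = (k*)^α = 5.3255^0.5 ≈ 2.3077
c* = (1 − s)·y* = (1 − 0.24) × 2.3077 ≈ 1.7539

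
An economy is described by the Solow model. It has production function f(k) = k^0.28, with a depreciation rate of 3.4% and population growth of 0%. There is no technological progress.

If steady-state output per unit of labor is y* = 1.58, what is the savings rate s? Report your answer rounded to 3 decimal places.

s ≈ 0.110

Steady state requires s·f(k) = (n + δ)·k, i.e. s·k^α = (n + δ)·k.
Since y* = [s/(n + δ)]^(α/(1−α)), we have s/(n + δ) = (y*)^((1−α)/α) = 1.58^2.5714 = 3.2421.
Therefore s = 3.2421 × (n + δ) = 3.2421 × 0.034 = 0.1102.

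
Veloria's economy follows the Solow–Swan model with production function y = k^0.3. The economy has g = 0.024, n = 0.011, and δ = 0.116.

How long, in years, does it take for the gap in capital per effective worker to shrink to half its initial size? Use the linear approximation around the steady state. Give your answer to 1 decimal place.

Near the steady state the convergence rate is λ = (1 − α)(n + g + δ).
λ = (1 − 0.3) × 0.151 = 0.7 × 0.151 = 0.1057
Half-life = ln 2 / λ = 0.6931 / 0.1057 ≈ 6.56 years

t_½ ≈ 6.6 years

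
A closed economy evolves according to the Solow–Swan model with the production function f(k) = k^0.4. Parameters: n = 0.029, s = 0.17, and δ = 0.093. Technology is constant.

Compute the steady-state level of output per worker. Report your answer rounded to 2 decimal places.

y* ≈ 1.25

Steady state requires s·f(k) = (n + δ)·k, i.e. s·k^α = (n + δ)·k.
Dividing both sides by k: k^(1−α) = s / (n + δ).
k^0.6 = 0.17 / (0.029 + 0.093) = 0.17 / 0.122 = 1.3934
k* = 1.3934^(1/0.6) ≈ 1.7383
y* = (k*)^α = 1.7383^0.4 ≈ 1.2475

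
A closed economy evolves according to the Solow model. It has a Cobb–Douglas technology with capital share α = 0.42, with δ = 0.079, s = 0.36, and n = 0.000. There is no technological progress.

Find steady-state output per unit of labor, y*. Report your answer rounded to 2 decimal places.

y* ≈ 3.00

In steady state, investment equals break-even investment: s·k^α = (n + δ)·k.
Rearranging, k^(1−α) = s / (n + δ).
k^0.58 = 0.36 / (0.000 + 0.079) = 0.36 / 0.079 = 4.5570
k* = 4.5570^(1/0.58) ≈ 13.6664
y* = (k*)^α = 13.6664^0.42 ≈ 2.9990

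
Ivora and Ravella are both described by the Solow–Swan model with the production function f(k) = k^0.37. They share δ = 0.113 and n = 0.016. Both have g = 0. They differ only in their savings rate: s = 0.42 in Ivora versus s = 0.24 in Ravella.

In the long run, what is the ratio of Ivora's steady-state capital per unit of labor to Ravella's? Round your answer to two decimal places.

Steady-state k* = [s/(n + δ)]^(1/(1−α)), so the ratio is [ (s_I/(n + δ)_I) / (s_R/(n + δ)_R) ]^1.5873.
s_I/(n + δ)_I = 0.42/0.129 = 3.2558; s_R/(n + δ)_R = 0.24/0.129 = 1.8605.
Ratio = (3.2558/1.8605)^1.5873 = 1.7500^1.5873 ≈ 2.4309

ratio ≈ 2.43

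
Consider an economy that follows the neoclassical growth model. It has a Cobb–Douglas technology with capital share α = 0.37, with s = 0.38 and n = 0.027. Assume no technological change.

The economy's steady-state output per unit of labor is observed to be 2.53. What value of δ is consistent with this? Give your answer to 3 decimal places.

δ ≈ 0.051

Steady state requires s·f(k) = (n + δ)·k, i.e. s·k^α = (n + δ)·k.
Since y* = [s/(n + δ)]^(α/(1−α)), we have s/(n + δ) = (y*)^((1−α)/α) = 2.53^1.7027 = 4.8573.
Therefore n + δ = s / 4.8573 = 0.38 / 4.8573 = 0.0782, so δ = 0.0782 − 0.027 = 0.0512.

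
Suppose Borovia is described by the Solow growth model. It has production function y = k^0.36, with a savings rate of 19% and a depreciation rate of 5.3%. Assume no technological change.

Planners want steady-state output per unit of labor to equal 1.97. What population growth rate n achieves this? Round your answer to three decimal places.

In steady state, investment equals break-even investment: s·k^α = (n + δ)·k.
Since y* = [s/(n + δ)]^(α/(1−α)), we have s/(n + δ) = (y*)^((1−α)/α) = 1.97^1.7778 = 3.3381.
Therefore n + δ = s / 3.3381 = 0.19 / 3.3381 = 0.0569, so n = 0.0569 − 0.053 = 0.0039.

n ≈ 0.004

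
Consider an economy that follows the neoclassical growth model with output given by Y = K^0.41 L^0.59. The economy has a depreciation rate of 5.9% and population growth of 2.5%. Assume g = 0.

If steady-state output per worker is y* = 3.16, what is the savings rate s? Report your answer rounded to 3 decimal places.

Steady state requires s·f(k) = (n + δ)·k, i.e. s·k^α = (n + δ)·k.
Since y* = [s/(n + δ)]^(α/(1−α)), we have s/(n + δ) = (y*)^((1−α)/α) = 3.16^1.439 = 5.2366.
Therefore s = 5.2366 × (n + δ) = 5.2366 × 0.084 = 0.4399.

s ≈ 0.440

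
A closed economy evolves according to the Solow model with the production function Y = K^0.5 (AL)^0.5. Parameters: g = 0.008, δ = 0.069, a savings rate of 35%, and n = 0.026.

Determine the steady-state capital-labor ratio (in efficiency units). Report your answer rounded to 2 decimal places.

In steady state, investment equals break-even investment: s·k^α = (n + g + δ)·k.
Rearranging, k^(1−α) = s / (n + g + δ).
k^0.5 = 0.35 / (0.026 + 0.008 + 0.069) = 0.35 / 0.103 = 3.3981
k* = 3.3981^(1/0.5) ≈ 11.5471

k* = 11.55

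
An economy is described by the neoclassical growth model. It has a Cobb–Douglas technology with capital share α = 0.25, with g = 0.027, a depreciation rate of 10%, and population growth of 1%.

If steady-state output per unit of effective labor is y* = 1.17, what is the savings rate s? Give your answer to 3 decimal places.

s ≈ 0.219

At the steady state, Δk = 0, so s·k^α = (n + g + δ)·k.
Since y* = [s/(n + g + δ)]^(α/(1−α)), we have s/(n + g + δ) = (y*)^((1−α)/α) = 1.17^3 = 1.6016.
Therefore s = 1.6016 × (n + g + δ) = 1.6016 × 0.137 = 0.2194.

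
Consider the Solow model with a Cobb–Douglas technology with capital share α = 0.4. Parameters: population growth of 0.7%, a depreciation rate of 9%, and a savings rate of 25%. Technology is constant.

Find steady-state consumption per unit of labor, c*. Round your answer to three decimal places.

c* = 1.410

Steady state requires s·f(k) = (n + δ)·k, i.e. s·k^α = (n + δ)·k.
Rearranging, k^(1−α) = s / (n + δ).
k^0.6 = 0.25 / (0.007 + 0.090) = 0.25 / 0.097 = 2.5773
k* = 2.5773^(1/0.6) ≈ 4.8448
y* = (k*)^α = 4.8448^0.4 ≈ 1.8798
c* = (1 − s)·y* = (1 − 0.25) × 1.8798 ≈ 1.4099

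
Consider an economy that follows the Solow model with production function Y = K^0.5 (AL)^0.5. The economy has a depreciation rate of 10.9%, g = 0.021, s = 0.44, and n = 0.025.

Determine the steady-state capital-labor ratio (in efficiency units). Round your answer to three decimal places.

k* ≈ 8.058

In steady state, investment equals break-even investment: s·k^α = (n + g + δ)·k.
Rearranging, k^(1−α) = s / (n + g + δ).
k^0.5 = 0.44 / (0.025 + 0.021 + 0.109) = 0.44 / 0.155 = 2.8387
k* = 2.8387^(1/0.5) ≈ 8.0582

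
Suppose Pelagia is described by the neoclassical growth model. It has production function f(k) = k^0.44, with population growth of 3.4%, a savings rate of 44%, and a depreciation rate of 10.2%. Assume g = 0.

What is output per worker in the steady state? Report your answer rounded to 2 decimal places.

At the steady state, Δk = 0, so s·k^α = (n + δ)·k.
Rearranging, k^(1−α) = s / (n + δ).
k^0.56 = 0.44 / (0.034 + 0.102) = 0.44 / 0.136 = 3.2353
k* = 3.2353^(1/0.56) ≈ 8.1388
y* = (k*)^α = 8.1388^0.44 ≈ 2.5156

y* ≈ 2.52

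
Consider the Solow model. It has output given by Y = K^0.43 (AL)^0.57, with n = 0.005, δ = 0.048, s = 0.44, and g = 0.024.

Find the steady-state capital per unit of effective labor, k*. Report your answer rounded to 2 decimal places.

At the steady state, Δk = 0, so s·k^α = (n + g + δ)·k.
Dividing both sides by k: k^(1−α) = s / (n + g + δ).
k^0.57 = 0.44 / (0.005 + 0.024 + 0.048) = 0.44 / 0.077 = 5.7143
k* = 5.7143^(1/0.57) ≈ 21.2817

k* = 21.28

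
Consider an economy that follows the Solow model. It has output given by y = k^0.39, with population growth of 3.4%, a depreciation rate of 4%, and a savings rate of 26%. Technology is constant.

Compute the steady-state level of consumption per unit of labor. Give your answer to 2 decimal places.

In steady state, investment equals break-even investment: s·k^α = (n + δ)·k.
Rearranging, k^(1−α) = s / (n + δ).
k^0.61 = 0.26 / (0.034 + 0.040) = 0.26 / 0.074 = 3.5135
k* = 3.5135^(1/0.61) ≈ 7.8461
y* = (k*)^α = 7.8461^0.39 ≈ 2.2331
c* = (1 − s)·y* = (1 − 0.26) × 2.2331 ≈ 1.6525

c* ≈ 1.65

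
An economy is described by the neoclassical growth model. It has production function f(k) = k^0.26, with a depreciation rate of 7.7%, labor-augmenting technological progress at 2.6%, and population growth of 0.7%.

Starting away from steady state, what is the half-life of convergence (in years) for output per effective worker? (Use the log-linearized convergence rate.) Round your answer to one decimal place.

Near the steady state the convergence rate is λ = (1 − α)(n + g + δ).
λ = (1 − 0.26) × 0.110 = 0.74 × 0.110 = 0.0814
Half-life = ln 2 / λ = 0.6931 / 0.0814 ≈ 8.51 years

about 8.5 years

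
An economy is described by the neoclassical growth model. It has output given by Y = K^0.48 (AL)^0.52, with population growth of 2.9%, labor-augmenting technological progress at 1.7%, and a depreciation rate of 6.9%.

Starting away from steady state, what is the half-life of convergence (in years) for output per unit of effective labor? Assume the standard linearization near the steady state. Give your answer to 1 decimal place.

half-life ≈ 11.6 years

Near the steady state the convergence rate is λ = (1 − α)(n + g + δ).
λ = (1 − 0.48) × 0.115 = 0.52 × 0.115 = 0.0598
Half-life = ln 2 / λ = 0.6931 / 0.0598 ≈ 11.59 years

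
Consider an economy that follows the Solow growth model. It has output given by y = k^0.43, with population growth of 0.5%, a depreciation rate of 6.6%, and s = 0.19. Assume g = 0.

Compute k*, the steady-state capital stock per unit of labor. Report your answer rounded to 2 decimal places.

At the steady state, Δk = 0, so s·k^α = (n + δ)·k.
Dividing both sides by k: k^(1−α) = s / (n + δ).
k^0.57 = 0.19 / (0.005 + 0.066) = 0.19 / 0.071 = 2.6761
k* = 2.6761^(1/0.57) ≈ 5.6235

k* ≈ 5.62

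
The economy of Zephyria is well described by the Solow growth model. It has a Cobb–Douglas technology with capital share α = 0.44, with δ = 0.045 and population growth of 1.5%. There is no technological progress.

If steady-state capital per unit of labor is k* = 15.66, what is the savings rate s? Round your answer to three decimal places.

At the steady state, Δk = 0, so s·k^α = (n + δ)·k.
So s / (n + δ) = (k*)^(1−α) = 15.66^0.56 = 4.6675.
Therefore s = 4.6675 × (n + δ) = 4.6675 × 0.060 = 0.2801.

s ≈ 0.280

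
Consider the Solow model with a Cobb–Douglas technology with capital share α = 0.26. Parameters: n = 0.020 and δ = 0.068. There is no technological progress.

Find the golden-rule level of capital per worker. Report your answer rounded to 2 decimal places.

The golden rule sets f'(k) = n + δ, i.e. α·k^(α−1) = n + δ.
So k^(1−α) = α / (n + δ) = 0.26 / 0.088 = 2.9545.
k_gold = 2.9545^(1/0.74) ≈ 4.3230

k_gold ≈ 4.32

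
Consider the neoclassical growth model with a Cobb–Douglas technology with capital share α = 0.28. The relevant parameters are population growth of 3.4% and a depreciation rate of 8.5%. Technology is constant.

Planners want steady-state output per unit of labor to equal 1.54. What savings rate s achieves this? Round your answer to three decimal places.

s ≈ 0.361

In steady state, investment equals break-even investment: s·k^α = (n + δ)·k.
Since y* = [s/(n + δ)]^(α/(1−α)), we have s/(n + δ) = (y*)^((1−α)/α) = 1.54^2.5714 = 3.0352.
Therefore s = 3.0352 × (n + δ) = 3.0352 × 0.119 = 0.3612.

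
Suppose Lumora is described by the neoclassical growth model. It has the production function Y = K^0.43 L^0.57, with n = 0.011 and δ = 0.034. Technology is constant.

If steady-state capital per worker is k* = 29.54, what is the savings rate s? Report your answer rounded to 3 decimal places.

s ≈ 0.310

At the steady state, Δk = 0, so s·k^α = (n + δ)·k.
So s / (n + δ) = (k*)^(1−α) = 29.54^0.57 = 6.8886.
Therefore s = 6.8886 × (n + δ) = 6.8886 × 0.045 = 0.3100.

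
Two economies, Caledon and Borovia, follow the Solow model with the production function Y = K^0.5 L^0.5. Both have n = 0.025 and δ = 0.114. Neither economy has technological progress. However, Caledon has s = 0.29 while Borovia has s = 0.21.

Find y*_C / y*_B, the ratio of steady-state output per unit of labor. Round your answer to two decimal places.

Steady-state y* = [s/(n + δ)]^(α/(1−α)), so the ratio is [ (s_C/(n + δ)_C) / (s_B/(n + δ)_B) ]^1.
s_C/(n + δ)_C = 0.29/0.139 = 2.0863; s_B/(n + δ)_B = 0.21/0.139 = 1.5108.
Ratio = (2.0863/1.5108)^1 = 1.3809^1 ≈ 1.3809

y*_C / y*_B ≈ 1.38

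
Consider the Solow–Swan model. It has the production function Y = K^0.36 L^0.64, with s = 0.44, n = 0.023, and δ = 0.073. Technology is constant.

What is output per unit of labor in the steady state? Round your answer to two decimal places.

In steady state, investment equals break-even investment: s·k^α = (n + δ)·k.
Dividing both sides by k: k^(1−α) = s / (n + δ).
k^0.64 = 0.44 / (0.023 + 0.073) = 0.44 / 0.096 = 4.5833
k* = 4.5833^(1/0.64) ≈ 10.7917
y* = (k*)^α = 10.7917^0.36 ≈ 2.3546

y* = 2.35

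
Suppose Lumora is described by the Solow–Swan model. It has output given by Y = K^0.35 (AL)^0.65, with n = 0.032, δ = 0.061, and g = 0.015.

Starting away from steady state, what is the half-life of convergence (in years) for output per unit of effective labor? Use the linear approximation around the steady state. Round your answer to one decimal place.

Near the steady state the convergence rate is λ = (1 − α)(n + g + δ).
λ = (1 − 0.35) × 0.108 = 0.65 × 0.108 = 0.0702
Half-life = ln 2 / λ = 0.6931 / 0.0702 ≈ 9.87 years

half-life ≈ 9.9 years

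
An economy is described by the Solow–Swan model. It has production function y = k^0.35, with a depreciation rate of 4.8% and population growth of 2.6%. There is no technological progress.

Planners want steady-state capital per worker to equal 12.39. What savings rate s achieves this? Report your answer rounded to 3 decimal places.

In steady state, investment equals break-even investment: s·k^α = (n + δ)·k.
So s / (n + δ) = (k*)^(1−α) = 12.39^0.65 = 5.1345.
Therefore s = 5.1345 × (n + δ) = 5.1345 × 0.074 = 0.3800.

s ≈ 0.380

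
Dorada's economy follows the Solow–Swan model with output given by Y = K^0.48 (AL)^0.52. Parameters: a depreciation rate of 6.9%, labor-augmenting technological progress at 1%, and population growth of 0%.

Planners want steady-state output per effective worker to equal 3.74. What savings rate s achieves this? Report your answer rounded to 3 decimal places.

In steady state, investment equals break-even investment: s·k^α = (n + g + δ)·k.
Since y* = [s/(n + g + δ)]^(α/(1−α)), we have s/(n + g + δ) = (y*)^((1−α)/α) = 3.74^1.0833 = 4.1744.
Therefore s = 4.1744 × (n + g + δ) = 4.1744 × 0.079 = 0.3298.

s ≈ 0.330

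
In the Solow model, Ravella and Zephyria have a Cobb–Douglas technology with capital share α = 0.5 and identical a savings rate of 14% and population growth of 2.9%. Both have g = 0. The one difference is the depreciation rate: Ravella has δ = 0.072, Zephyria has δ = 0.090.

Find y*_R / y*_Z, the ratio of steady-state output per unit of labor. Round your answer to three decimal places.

y*_R / y*_Z ≈ 1.178

Steady-state y* = [s/(n + δ)]^(α/(1−α)), so the ratio is [ (s_R/(n + δ)_R) / (s_Z/(n + δ)_Z) ]^1.
s_R/(n + δ)_R = 0.14/0.101 = 1.3861; s_Z/(n + δ)_Z = 0.14/0.119 = 1.1765.
Ratio = (1.3861/1.1765)^1 = 1.1782^1 ≈ 1.1782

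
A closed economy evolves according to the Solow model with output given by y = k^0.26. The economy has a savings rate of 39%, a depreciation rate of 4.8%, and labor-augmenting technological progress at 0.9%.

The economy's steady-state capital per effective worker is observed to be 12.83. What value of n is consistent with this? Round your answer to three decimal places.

In steady state, investment equals break-even investment: s·k^α = (n + g + δ)·k.
So s / (n + g + δ) = (k*)^(1−α) = 12.83^0.74 = 6.6083.
Therefore n + g + δ = s / 6.6083 = 0.39 / 6.6083 = 0.0590, so n = 0.0590 − 0.057 = 0.0020.

n ≈ 0.002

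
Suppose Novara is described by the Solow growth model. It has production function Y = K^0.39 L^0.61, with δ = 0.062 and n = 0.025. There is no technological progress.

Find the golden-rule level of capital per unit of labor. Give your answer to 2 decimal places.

k_gold ≈ 11.70

The golden rule sets f'(k) = n + δ, i.e. α·k^(α−1) = n + δ.
So k^(1−α) = α / (n + δ) = 0.39 / 0.087 = 4.4828.
k_gold = 4.4828^(1/0.61) ≈ 11.6981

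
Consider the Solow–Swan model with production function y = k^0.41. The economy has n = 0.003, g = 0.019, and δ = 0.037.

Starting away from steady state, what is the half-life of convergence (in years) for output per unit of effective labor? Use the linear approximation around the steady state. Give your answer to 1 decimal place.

about 19.9 years

Near the steady state the convergence rate is λ = (1 − α)(n + g + δ).
λ = (1 − 0.41) × 0.059 = 0.59 × 0.059 = 0.03481
Half-life = ln 2 / λ = 0.6931 / 0.03481 ≈ 19.91 years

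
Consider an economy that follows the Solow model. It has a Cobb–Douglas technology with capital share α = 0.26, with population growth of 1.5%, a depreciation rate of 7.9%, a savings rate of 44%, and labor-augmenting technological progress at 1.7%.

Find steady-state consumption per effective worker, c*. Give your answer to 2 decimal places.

c* ≈ 0.91

At the steady state, Δk = 0, so s·k^α = (n + g + δ)·k.
Rearranging, k^(1−α) = s / (n + g + δ).
k^0.74 = 0.44 / (0.015 + 0.017 + 0.079) = 0.44 / 0.111 = 3.9640
k* = 3.9640^(1/0.74) ≈ 6.4312
y* = (k*)^α = 6.4312^0.26 ≈ 1.6224
c* = (1 − s)·y* = (1 − 0.44) × 1.6224 ≈ 0.9085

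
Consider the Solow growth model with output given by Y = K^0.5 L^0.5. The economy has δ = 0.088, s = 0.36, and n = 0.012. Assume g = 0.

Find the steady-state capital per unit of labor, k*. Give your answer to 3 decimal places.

At the steady state, Δk = 0, so s·k^α = (n + δ)·k.
Rearranging, k^(1−α) = s / (n + δ).
k^0.5 = 0.36 / (0.012 + 0.088) = 0.36 / 0.100 = 3.6000
k* = 3.6000^(1/0.5) ≈ 12.9600

k* ≈ 12.960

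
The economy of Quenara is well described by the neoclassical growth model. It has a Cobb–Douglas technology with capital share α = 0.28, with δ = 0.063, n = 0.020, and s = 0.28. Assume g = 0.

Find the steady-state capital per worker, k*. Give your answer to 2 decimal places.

k* ≈ 5.41

Steady state requires s·f(k) = (n + δ)·k, i.e. s·k^α = (n + δ)·k.
Dividing both sides by k: k^(1−α) = s / (n + δ).
k^0.72 = 0.28 / (0.020 + 0.063) = 0.28 / 0.083 = 3.3735
k* = 3.3735^(1/0.72) ≈ 5.4131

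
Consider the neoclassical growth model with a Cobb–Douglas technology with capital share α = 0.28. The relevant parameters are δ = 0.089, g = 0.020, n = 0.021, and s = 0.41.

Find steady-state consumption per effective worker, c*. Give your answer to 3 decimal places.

Steady state requires s·f(k) = (n + g + δ)·k, i.e. s·k^α = (n + g + δ)·k.
Dividing both sides by k: k^(1−α) = s / (n + g + δ).
k^0.72 = 0.41 / (0.021 + 0.020 + 0.089) = 0.41 / 0.130 = 3.1538
k* = 3.1538^(1/0.72) ≈ 4.9298
y* = (k*)^α = 4.9298^0.28 ≈ 1.5631
c* = (1 − s)·y* = (1 − 0.41) × 1.5631 ≈ 0.9222

c* ≈ 0.922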